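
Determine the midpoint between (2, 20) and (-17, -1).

The midpoint is the point halfway along the segment.
Move half the horizontal distance: 2 + (-17 - 2)/2 = 2 + -19/2 = -15/2
Move half the vertical distance: 20 + (-1 - 20)/2 = 20 + -21/2 = 19/2
Midpoint = (-15/2, 19/2)

(-15/2, 19/2)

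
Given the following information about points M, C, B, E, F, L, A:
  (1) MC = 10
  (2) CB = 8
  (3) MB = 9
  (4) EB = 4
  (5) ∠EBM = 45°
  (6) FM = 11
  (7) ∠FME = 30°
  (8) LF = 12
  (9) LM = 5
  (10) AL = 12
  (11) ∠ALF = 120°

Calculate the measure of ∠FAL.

Step 1: By the law of cosines on triangle ALF: AF² = 12² + 12² − 2·12·12·cos(120°) = 432, so AF = 12·√3.
Step 2: By the inverse law of cosines on triangle FAL: cos(∠FAL) = ((12·√3)² + 12² − 12²) / (2·12·√3·12) = 432/498.83 = 0.866, so ∠FAL = 30°.

Therefore, the measure of angle ∠FAL = 30°.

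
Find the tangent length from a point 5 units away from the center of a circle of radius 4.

tangent = √(d² - r²) = √(5² - 4²) = √(25 - 16) = √9 = 3

3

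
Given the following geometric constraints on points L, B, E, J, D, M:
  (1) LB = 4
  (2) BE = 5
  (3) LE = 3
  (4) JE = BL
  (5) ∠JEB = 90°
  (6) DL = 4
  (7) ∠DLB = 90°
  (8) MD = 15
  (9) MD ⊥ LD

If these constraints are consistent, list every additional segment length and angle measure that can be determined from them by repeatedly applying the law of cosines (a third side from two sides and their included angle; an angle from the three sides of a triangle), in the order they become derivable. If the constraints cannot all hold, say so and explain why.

The constraints are consistent. Derivable facts, in order:
After 1 step:
- BD = 4·√2
- BJ = √41
- LM ≈ 15.52
- ∠BEL = 53.13°
- ∠BLE = 90°
- ∠EBL = 36.87°
After 2 steps:
- ∠BDL = 45°
- ∠BJE = 51.34°
- ∠DBL = 45°
- ∠DLM = 75.07°
- ∠DML = 14.93°
- ∠EBJ = 38.66°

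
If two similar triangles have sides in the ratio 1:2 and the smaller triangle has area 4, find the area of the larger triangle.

For similar figures, the area ratio equals the square of the side ratio.
Side ratio (the smaller triangle to the larger triangle) = 1:2, so area ratio = 1^2:2^2 = 1:4.
If the area of the smaller triangle is 4, then the area of the larger triangle = 4 * (4/1) = 16.

16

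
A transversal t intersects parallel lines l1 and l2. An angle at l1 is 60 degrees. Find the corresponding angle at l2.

Corresponding angles formed by parallel lines and a transversal are equal.
The given angle is 60 degrees.
The corresponding angle = 60 degrees.

60 degrees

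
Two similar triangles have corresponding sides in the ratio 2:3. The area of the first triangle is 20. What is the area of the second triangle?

The ratio of areas of similar triangles = (side ratio)^2.
Side ratio = 2:3, so area ratio = 4:9.
Area of the second triangle / Area of the first triangle = 9/4
Area of the second triangle = 20 * 9/4 = 45

45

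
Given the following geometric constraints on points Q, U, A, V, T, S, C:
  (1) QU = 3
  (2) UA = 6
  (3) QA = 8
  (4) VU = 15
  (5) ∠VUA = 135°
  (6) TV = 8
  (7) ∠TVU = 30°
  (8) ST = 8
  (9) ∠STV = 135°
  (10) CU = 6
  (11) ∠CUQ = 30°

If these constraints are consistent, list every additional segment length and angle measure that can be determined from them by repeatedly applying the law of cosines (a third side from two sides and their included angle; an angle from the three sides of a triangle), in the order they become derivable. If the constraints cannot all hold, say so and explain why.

The constraints are consistent. Derivable facts, in order:
After 1 step:
- AV ≈ 19.7
- QC ≈ 3.72
- UT ≈ 9.01
- VS ≈ 14.78
- ∠AQU = 39.57°
- ∠AUQ = 121.86°
- ∠QAU = 18.57°
After 2 steps:
- ∠AVU = 12.43°
- ∠CQU = 126.21°
- ∠QCU = 23.79°
- ∠SVT = 22.5°
- ∠TSV = 22.5°
- ∠TUV = 26.36°
- ∠UAV = 32.57°
- ∠UTV = 123.64°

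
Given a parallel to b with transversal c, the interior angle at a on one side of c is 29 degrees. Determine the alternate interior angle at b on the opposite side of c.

Alternate interior angles are equal: 29 degrees.

29 degrees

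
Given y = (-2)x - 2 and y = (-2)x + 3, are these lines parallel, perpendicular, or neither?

Slope of line 1: m1 = -2
Slope of line 2: m2 = -2
Two lines are parallel if and only if they have equal slopes (or both are vertical).
Here m1 = m2 = -2, confirming the lines are parallel.

Parallel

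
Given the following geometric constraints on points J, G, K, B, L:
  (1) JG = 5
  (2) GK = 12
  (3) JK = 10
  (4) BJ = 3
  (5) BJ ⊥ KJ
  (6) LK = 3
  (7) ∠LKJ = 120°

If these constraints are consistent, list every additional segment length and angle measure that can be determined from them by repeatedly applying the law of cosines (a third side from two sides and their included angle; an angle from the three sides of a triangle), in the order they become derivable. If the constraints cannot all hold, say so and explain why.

The constraints are consistent. Derivable facts, in order:
After 1 step:
- JL = √139
- KB = √109
- ∠GJK = 100.95°
- ∠GKJ = 24.15°
- ∠JGK = 54.9°
After 2 steps:
- ∠BKJ = 16.7°
- ∠JBK = 73.3°
- ∠JLK = 47.27°
- ∠KJL = 12.73°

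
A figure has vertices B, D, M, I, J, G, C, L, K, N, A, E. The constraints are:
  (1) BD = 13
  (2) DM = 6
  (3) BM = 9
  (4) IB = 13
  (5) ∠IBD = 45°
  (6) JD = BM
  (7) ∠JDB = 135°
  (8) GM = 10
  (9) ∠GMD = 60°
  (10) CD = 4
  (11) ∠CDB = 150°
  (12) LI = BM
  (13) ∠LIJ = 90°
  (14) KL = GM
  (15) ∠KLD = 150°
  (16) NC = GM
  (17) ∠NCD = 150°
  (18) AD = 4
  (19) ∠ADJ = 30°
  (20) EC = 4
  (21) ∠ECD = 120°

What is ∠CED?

Step 1: By the law of cosines on triangle ECD: ED² = 4² + 4² − 2·4·4·cos(120°) = 48, so ED = 4·√3.
Step 2: By the inverse law of cosines on triangle CED: cos(∠CED) = (4² + (4·√3)² − 4²) / (2·4·4·√3) = 48/55.43 = 0.866, so ∠CED = 30°.

Therefore, the measure of angle ∠CED = 30°.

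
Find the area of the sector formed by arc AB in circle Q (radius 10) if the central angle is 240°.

The full circle has area πr² = π(10)² = 100*pi.
The sector covers 240° out of 360°, a fraction of 2/3.
Sector area = 100*pi × 2/3 = 200*pi/3.

200*pi/3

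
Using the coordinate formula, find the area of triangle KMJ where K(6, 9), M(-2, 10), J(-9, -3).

Shoelace: Area = (1/2)|6(10--3) + -2(-3-9) + -9(9-10)| = (1/2)(111) = 111/2

111/2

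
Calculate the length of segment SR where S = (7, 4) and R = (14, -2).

The horizontal distance is |14 - 7| = 7 and the vertical distance is |-2 - 4| = 6.
By the Pythagorean theorem, d = sqrt(7^2 + 6^2) = sqrt(85).

sqrt(85)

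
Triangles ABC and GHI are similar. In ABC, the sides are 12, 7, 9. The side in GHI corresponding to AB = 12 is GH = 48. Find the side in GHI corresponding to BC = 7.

Since the triangles are similar, the ratio of corresponding sides is constant.
Scale factor k = GH / AB = 48 / 12 = 4
HI = k * BC = 4 * 7 = 28

28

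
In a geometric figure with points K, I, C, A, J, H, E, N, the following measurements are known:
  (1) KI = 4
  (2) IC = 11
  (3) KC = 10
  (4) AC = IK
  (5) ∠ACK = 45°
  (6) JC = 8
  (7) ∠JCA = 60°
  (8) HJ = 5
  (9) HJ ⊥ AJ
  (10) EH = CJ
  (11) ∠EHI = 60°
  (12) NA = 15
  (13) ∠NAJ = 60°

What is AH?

From the given relations: AC = IK = 4.
Step 1: By the law of cosines on triangle JCA: JA² = 8² + 4² − 2·8·4·cos(60°) = 48, so JA = 4·√3.
Step 2: By the law of cosines on triangle AJH: AH² = (4·√3)² + 5² − 2·4·√3·5·cos(90°) = 73, so AH = √73.

Therefore, the length of AH = √73.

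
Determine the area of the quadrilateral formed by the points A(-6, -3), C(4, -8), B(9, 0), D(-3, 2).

Using the Shoelace formula for a quadrilateral (vertices in order):
Area = (1/2)|sum of (x_i * y_(i+1) - x_(i+1) * y_i)|
Terms: (-6*-8 - 4*-3) = 60, (4*0 - 9*-8) = 72, (9*2 - -3*0) = 18, (-3*-3 - -6*2) = 21
Sum = 171
Area = (1/2)(171) = 171/2

171/2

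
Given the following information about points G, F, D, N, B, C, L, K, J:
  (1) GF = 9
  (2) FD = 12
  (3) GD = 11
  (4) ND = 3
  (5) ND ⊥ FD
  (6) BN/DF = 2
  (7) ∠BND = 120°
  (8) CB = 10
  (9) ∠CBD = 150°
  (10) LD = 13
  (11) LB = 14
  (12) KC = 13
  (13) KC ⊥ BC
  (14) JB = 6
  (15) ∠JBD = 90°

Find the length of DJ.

From the given relations: BN = 2·DF = 2·12 = 24.
Step 1: By the law of cosines on triangle BND: BD² = 24² + 3² − 2·24·3·cos(120°) = 657, so BD = 3·√73.
Step 2: By the law of cosines on triangle DBJ: DJ² = (3·√73)² + 6² − 2·3·√73·6·cos(90°) = 693, so DJ = 3·√77.

Therefore, the length of DJ = 3·√77.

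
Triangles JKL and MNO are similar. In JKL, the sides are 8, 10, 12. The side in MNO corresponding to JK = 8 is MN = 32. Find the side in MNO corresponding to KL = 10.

Similar triangles have proportional sides. Setting up the proportion:
MN / JK = NO / KL
32 / 8 = NO / 10
NO = 10 * 32 / 8 = 40.

40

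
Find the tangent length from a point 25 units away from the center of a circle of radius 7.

The tangent, radius, and line from the external point to the center form a right triangle.
The right angle is where the tangent meets the radius.
By the Pythagorean theorem: tangent² + 7² = 25²
tangent² = 625 - 49 = 576
tangent = 24

24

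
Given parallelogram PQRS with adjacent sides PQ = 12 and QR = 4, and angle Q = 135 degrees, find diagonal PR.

Law of cosines: d^2 = 12^2 + 4^2 - 2(12)(4)cos(135°) = 48*sqrt(2) + 160, so d = 4*sqrt(3*sqrt(2) + 10).

4*sqrt(3*sqrt(2) + 10)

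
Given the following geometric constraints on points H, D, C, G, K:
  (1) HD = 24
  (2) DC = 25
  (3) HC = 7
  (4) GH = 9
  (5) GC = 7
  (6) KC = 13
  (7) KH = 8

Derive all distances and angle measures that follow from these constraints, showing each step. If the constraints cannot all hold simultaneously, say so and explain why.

The constraints are consistent.

Step 1: From HC = 7, HD = 24, CD = 25, by the inverse law of cosines:
  cos(∠CHD) = (HC² + HD² - CD²) / (2·HC·HD)
  ∠CHD = 90°

Step 2: From HC = 7, HG = 9, CG = 7, by the inverse law of cosines:
  cos(∠CHG) = (HC² + HG² - CG²) / (2·HC·HG)
  ∠CHG = 49.99°

Step 3: From HC = 7, HK = 8, CK = 13, by the inverse law of cosines:
  cos(∠CHK) = (HC² + HK² - CK²) / (2·HC·HK)
  ∠CHK = 120°

Step 4: From DC = 25, DH = 24, CH = 7, by the inverse law of cosines:
  cos(∠CDH) = (DC² + DH² - CH²) / (2·DC·DH)
  ∠CDH = 16.26°

Step 5: From CD = 25, CH = 7, DH = 24, by the inverse law of cosines:
  cos(∠DCH) = (CD² + CH² - DH²) / (2·CD·CH)
  ∠DCH = 73.74°

Step 6: From CG = 7, CH = 7, GH = 9, by the inverse law of cosines:
  cos(∠GCH) = (CG² + CH² - GH²) / (2·CG·CH)
  ∠GCH = 80.01°

Step 7: From CH = 7, CK = 13, HK = 8, by the inverse law of cosines:
  cos(∠HCK) = (CH² + CK² - HK²) / (2·CH·CK)
  ∠HCK = 32.2°

Step 8: From GC = 7, GH = 9, CH = 7, by the inverse law of cosines:
  cos(∠CGH) = (GC² + GH² - CH²) / (2·GC·GH)
  ∠CGH = 49.99°

Step 9: From KC = 13, KH = 8, CH = 7, by the inverse law of cosines:
  cos(∠CKH) = (KC² + KH² - CH²) / (2·KC·KH)
  ∠CKH = 27.8°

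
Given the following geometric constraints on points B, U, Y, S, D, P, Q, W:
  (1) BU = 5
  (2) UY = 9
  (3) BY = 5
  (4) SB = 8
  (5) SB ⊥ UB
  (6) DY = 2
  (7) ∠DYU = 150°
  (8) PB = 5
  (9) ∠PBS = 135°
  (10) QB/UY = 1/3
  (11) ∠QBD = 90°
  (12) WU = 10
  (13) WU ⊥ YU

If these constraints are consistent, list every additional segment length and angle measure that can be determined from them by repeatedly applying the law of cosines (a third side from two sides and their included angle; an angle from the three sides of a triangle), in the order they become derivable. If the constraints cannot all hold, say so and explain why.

The constraints are consistent. Derivable facts, in order:
After 1 step:
- SP ≈ 12.07
- UD ≈ 10.78
- US = √89
- YW = √181
- ∠BUY = 25.84°
- ∠BYU = 25.84°
- ∠UBY = 128.32°
After 2 steps:
- ∠BPS = 27.96°
- ∠BSP = 17.04°
- ∠BSU = 32.01°
- ∠BUS = 57.99°
- ∠DUY = 5.32°
- ∠UDY = 24.68°
- ∠UWY = 41.99°
- ∠UYW = 48.01°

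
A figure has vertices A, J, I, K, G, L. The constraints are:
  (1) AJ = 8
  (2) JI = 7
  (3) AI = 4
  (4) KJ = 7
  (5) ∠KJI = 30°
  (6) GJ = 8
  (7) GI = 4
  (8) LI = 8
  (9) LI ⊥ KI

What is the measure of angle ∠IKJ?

Step 1: By the law of cosines on triangle KJI: KI² = 7² + 7² − 2·7·7·cos(30°) = 13.13, so KI ≈ 3.62.
Step 2: By the inverse law of cosines on triangle IKJ: cos(∠IKJ) = (3.62² + 7² − 7²) / (2·3.62·7) = 13.13/50.73 = 0.2588, so ∠IKJ = 75°.

Therefore, the measure of angle ∠IKJ = 75°.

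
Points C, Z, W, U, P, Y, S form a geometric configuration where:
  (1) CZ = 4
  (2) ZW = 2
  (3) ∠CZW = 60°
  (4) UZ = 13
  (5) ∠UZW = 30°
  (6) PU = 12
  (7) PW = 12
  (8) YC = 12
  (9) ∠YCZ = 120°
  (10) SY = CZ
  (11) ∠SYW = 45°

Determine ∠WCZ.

Step 1: By the law of cosines on triangle CZW: CW² = 4² + 2² − 2·4·2·cos(60°) = 12, so CW = 2·√3.
Step 2: By the inverse law of cosines on triangle WCZ: cos(∠WCZ) = ((2·√3)² + 4² − 2²) / (2·2·√3·4) = 24/27.71 = 0.866, so ∠WCZ = 30°.

Therefore, the measure of angle ∠WCZ = 30°.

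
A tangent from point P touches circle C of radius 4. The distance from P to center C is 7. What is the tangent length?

The tangent, radius, and line from the external point to the center form a right triangle.
The right angle is where the tangent meets the radius.
By the Pythagorean theorem: tangent² + 4² = 7²
tangent² = 49 - 16 = 33
tangent = sqrt(33)

sqrt(33)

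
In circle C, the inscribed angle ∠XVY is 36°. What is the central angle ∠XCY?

By the inscribed angle theorem, the central angle is twice the inscribed angle.
Central angle = 2 × 36° = 72°

72°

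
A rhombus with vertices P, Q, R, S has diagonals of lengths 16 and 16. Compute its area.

Area = (16 * 16) / 2 = 256 / 2 = 128

128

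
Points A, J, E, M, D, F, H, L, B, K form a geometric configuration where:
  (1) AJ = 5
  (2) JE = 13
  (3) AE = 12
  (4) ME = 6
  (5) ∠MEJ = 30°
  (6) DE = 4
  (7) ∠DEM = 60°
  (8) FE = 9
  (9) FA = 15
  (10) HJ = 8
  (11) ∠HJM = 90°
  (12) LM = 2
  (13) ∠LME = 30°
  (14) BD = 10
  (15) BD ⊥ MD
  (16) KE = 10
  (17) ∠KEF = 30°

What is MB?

Step 1: By the law of cosines on triangle DEM: DM² = 4² + 6² − 2·4·6·cos(60°) = 28, so DM = 2·√7.
Step 2: By the law of cosines on triangle MDB: MB² = (2·√7)² + 10² − 2·2·√7·10·cos(90°) = 128, so MB = 8·√2.

Therefore, the length of MB = 8·√2.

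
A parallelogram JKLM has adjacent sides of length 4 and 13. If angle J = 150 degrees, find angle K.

In a parallelogram, consecutive angles are supplementary (sum to 180°).
angle K = 180 - angle J
angle K = 180 - 150
angle K = 30 degrees

30 degrees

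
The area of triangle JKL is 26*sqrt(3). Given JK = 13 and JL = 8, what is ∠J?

From the SAS area formula Area = (1/2)ab sin(C), rearranging gives sin(C) = 2*Area/(ab).
sin(C) = 2 * 26*sqrt(3) / (104) = sqrt(3)/2.
Therefore C = arcsin(sqrt(3)/2) = 60°.
Since sin(180° - C) = sin(C), the obtuse angle 120° gives the same area, so C = 60° or C = 120°.

60° or 120°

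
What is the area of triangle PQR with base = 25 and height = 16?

Area = (1/2) * base * height
Area = (1/2) * 25 * 16
Area = 200

200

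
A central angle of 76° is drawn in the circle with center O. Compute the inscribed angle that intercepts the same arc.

By the inscribed angle theorem, the inscribed angle is half the central angle.
Inscribed angle = 76° / 2 = 38°

38°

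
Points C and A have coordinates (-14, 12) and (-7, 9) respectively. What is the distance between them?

The horizontal distance is |-7 - -14| = 7 and the vertical distance is |9 - 12| = 3.
By the Pythagorean theorem, d = sqrt(7^2 + 3^2) = sqrt(58).

sqrt(58)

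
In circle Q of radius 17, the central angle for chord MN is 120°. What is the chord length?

Chord = 2(17) sin(60°) = 17*sqrt(3)

17*sqrt(3)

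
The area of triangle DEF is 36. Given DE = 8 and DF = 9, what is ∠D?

Area = (1/2) * a * b * sin(C)
sin(C) = 2 * Area / (a * b)
sin(C) = 2 * 36 / (8 * 9)
sin(C) = 1
C = arcsin(1) = 90°

90°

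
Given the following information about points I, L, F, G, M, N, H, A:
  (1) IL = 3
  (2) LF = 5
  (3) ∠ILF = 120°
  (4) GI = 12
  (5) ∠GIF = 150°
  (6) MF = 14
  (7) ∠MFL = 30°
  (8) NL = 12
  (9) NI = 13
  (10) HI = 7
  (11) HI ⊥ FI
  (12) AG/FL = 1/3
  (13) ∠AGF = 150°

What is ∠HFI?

Step 1: By the law of cosines on triangle FLI: FI² = 5² + 3² − 2·5·3·cos(120°) = 49, so FI = 7.
Step 2: By the law of cosines on triangle FIH: FH² = 7² + 7² − 2·7·7·cos(90°) = 98, so FH = 7·√2.
Step 3: By the inverse law of cosines on triangle HFI: cos(∠HFI) = ((7·√2)² + 7² − 7²) / (2·7·√2·7) = 98/138.59 = 0.7071, so ∠HFI = 45°.

Therefore, the measure of angle ∠HFI = 45°.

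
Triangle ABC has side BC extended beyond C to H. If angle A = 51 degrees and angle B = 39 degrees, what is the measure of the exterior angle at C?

By the exterior angle theorem, an exterior angle of a triangle equals the sum of the two remote interior angles.
Exterior angle = angle A + angle B
Exterior angle = 51 + 39 = 90 degrees

90 degrees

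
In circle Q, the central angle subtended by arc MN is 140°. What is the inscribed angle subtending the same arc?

An inscribed angle intercepts an arc from a point on the circle, while the central angle intercepts the same arc from the center.
The inscribed angle is always half the central angle: 140° / 2 = 70°.

70°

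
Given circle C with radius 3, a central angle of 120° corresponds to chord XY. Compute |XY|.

Drop a perpendicular from the center to the chord, bisecting both the chord and the central angle.
Each half-chord = r sin(θ/2) = 3 sin(60°).
The full chord = 2 × 3 × sin(60°) = 3*sqrt(3).

3*sqrt(3)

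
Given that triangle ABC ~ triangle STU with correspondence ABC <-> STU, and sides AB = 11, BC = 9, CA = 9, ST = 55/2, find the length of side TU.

Similar triangles have proportional sides. Setting up the proportion:
ST / AB = TU / BC
55/2 / 11 = TU / 9
TU = 9 * 55/2 / 11 = 45/2.

45/2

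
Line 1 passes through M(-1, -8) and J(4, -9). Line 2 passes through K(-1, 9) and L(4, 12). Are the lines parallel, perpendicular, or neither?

Slope of line 1: m1 = (-9 - -8)/(4 - -1) = -1/5 = -1/5
Slope of line 2: m2 = (12 - 9)/(4 - -1) = 3/5 = 3/5
m1 != m2 and m1*m2 = -3/25 != -1. Neither.

Neither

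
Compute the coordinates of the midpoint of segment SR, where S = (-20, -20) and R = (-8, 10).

M = ((x₁ + x₂)/2, (y₁ + y₂)/2)
= ((-20 + -8)/2, (-20 + 10)/2)
= (-28/2, -10/2) = (-14, -5)

(-14, -5)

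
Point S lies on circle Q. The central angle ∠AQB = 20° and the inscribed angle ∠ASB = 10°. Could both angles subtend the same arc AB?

By the inscribed angle theorem, if both angles subtend the same arc, the inscribed angle must be half the central angle.
Half of 20° = 10°, which equals the given inscribed angle of 10°.
Therefore, yes, they correspond to the same arc.

Yes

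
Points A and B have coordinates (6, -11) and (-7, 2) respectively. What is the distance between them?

d = sqrt((-7 - 6)^2 + (2 - -11)^2)
d = sqrt(-13^2 + 13^2)
d = sqrt(169 + 169)
d = sqrt(338) = 13*sqrt(2)

13*sqrt(2)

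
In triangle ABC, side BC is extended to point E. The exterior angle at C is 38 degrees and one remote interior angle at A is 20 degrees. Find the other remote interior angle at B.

angle B = 38 - 20 = 18 degrees (exterior angle theorem).

18 degrees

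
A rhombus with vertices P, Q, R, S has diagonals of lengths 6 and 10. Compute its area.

Area of a rhombus = (d1 * d2) / 2
Area = (6 * 10) / 2
Area = 60 / 2
Area = 30

30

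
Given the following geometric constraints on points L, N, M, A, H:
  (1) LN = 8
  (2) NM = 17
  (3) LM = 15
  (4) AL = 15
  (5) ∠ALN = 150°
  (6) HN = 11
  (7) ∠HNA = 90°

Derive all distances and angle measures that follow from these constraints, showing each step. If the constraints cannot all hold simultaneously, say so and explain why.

The constraints are consistent.

Step 1: From NL = 8, LA = 15, and ∠NLA = 150°, by the law of cosines:
  NA² = NL² + LA² - 2·NL·LA·cos(150°) = 64 + 225 + 207.8 = 496.8
  NA ≈ 22.29

Step 2: From LM = 15, LN = 8, MN = 17, by the inverse law of cosines:
  cos(∠MLN) = (LM² + LN² - MN²) / (2·LM·LN)
  ∠MLN = 90°

Step 3: From NL = 8, NM = 17, LM = 15, by the inverse law of cosines:
  cos(∠LNM) = (NL² + NM² - LM²) / (2·NL·NM)
  ∠LNM = 61.93°

Step 4: From ML = 15, MN = 17, LN = 8, by the inverse law of cosines:
  cos(∠LMN) = (ML² + MN² - LN²) / (2·ML·MN)
  ∠LMN = 28.07°

Step 5: From AN = 22.29, NH = 11, and ∠ANH = 90°, by the law of cosines:
  AH² = AN² + NH² - 2·AN·NH·cos(90°) = 496.8 + 121 - 0 = 617.8
  AH ≈ 24.86

Step 6: From NA = 22.29, NL = 8, AL = 15, by the inverse law of cosines:
  cos(∠ANL) = (NA² + NL² - AL²) / (2·NA·NL)
  ∠ANL = 19.66°

Step 7: From AL = 15, AN = 22.29, LN = 8, by the inverse law of cosines:
  cos(∠LAN) = (AL² + AN² - LN²) / (2·AL·AN)
  ∠LAN = 10.34°

Step 8: From AH = 24.86, AN = 22.29, HN = 11, by the inverse law of cosines:
  cos(∠HAN) = (AH² + AN² - HN²) / (2·AH·AN)
  ∠HAN = 26.27°

Step 9: From HA = 24.86, HN = 11, AN = 22.29, by the inverse law of cosines:
  cos(∠AHN) = (HA² + HN² - AN²) / (2·HA·HN)
  ∠AHN = 63.73°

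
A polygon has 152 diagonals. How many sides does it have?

Using d = n(n - 3)/2, we solve 152 = n(n - 3)/2.
So n(n - 3) = 304.
Testing n = 19: 19 * 16 = 304 = 304. Correct.
The polygon has 19 sides.

19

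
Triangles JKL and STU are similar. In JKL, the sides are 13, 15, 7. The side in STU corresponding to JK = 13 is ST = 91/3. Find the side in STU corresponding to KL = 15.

Since the triangles are similar, the ratio of corresponding sides is constant.
Scale factor k = ST / JK = 91/3 / 13 = 7/3
TU = k * KL = 7/3 * 15 = 35

35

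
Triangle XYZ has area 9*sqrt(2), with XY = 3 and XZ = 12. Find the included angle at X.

Area = (1/2) * a * b * sin(C)
sin(C) = 2 * Area / (a * b)
sin(C) = 2 * 9*sqrt(2) / (3 * 12)
sin(C) = sqrt(2)/2
C = arcsin(sqrt(2)/2) = 45°
Since sin(180° - C) = sin(C), the obtuse angle 135° gives the same area, so C = 45° or C = 135°.

45° or 135°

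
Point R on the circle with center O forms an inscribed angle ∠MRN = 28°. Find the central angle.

By the inscribed angle theorem, the central angle is twice the inscribed angle.
Central angle = 2 × 28° = 56°

56°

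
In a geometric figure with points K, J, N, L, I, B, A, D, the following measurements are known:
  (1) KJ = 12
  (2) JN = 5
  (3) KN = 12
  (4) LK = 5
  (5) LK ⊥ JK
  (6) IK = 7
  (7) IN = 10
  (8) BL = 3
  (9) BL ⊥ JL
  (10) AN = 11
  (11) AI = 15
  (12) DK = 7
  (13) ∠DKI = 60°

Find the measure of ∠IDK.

Step 1: By the law of cosines on triangle DKI: DI² = 7² + 7² − 2·7·7·cos(60°) = 49, so DI = 7.
Step 2: By the inverse law of cosines on triangle IDK: cos(∠IDK) = (7² + 7² − 7²) / (2·7·7) = 49/98 = 0.5, so ∠IDK = 60°.

Therefore, the measure of angle ∠IDK = 60°.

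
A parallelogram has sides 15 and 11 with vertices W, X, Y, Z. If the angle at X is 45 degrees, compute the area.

The area of a parallelogram equals the product of two adjacent sides times the sine of the included angle.
This is because the height equals 11 * sin(45°) = 11*sqrt(2)/2.
Area = 15 * 11*sqrt(2)/2 = 165*sqrt(2)/2

165*sqrt(2)/2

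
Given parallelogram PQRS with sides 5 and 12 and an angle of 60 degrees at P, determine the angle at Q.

In a parallelogram, consecutive angles are supplementary (sum to 180°).
angle Q = 180 - angle P
angle Q = 180 - 60
angle Q = 120 degrees

120 degrees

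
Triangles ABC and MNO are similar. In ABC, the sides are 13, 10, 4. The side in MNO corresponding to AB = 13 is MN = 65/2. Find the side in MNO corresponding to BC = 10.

k = 65/2/13 = 5/2. NO = 5/2 * 10 = 25.

25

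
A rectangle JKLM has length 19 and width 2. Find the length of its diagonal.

Using the Pythagorean theorem:
d² = 19² + 2² = 361 + 4 = 365
d = sqrt(365)

sqrt(365)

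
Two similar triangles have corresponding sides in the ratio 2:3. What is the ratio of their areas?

The ratio of areas of similar triangles equals the square of the side ratio.
Side ratio = 2:3
Area ratio = (2/3)^2 = 4/9 = 4:9

4:9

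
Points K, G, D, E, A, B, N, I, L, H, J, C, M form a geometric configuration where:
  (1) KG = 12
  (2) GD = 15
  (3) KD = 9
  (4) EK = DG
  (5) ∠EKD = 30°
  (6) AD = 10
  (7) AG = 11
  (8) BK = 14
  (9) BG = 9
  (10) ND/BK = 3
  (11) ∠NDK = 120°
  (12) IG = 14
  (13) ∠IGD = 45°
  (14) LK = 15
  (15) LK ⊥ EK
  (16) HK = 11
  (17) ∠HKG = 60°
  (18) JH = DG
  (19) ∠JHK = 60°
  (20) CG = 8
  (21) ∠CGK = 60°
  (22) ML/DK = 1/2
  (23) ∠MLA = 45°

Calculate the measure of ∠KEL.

From the given relations: EK = DG = 15.
Step 1: By the law of cosines on triangle EKL: EL² = 15² + 15² − 2·15·15·cos(90°) = 450, so EL = 15·√2.
Step 2: By the inverse law of cosines on triangle KEL: cos(∠KEL) = (15² + (15·√2)² − 15²) / (2·15·15·√2) = 450/636.4 = 0.7071, so ∠KEL = 45°.

Therefore, the measure of angle ∠KEL = 45°.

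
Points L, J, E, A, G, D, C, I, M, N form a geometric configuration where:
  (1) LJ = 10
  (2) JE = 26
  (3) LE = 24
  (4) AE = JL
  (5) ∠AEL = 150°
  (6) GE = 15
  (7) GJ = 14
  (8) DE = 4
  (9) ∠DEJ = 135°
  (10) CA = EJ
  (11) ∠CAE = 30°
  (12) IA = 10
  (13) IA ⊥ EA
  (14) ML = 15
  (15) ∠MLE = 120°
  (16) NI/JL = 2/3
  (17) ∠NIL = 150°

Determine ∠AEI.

From the given relations: AE = JL = 10.
Step 1: By the law of cosines on triangle EAI: EI² = 10² + 10² − 2·10·10·cos(90°) = 200, so EI = 10·√2.
Step 2: By the inverse law of cosines on triangle AEI: cos(∠AEI) = (10² + (10·√2)² − 10²) / (2·10·10·√2) = 200/282.84 = 0.7071, so ∠AEI = 45°.

Therefore, the measure of angle ∠AEI = 45°.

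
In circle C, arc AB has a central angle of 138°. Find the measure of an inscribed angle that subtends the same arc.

An inscribed angle intercepts an arc from a point on the circle, while the central angle intercepts the same arc from the center.
The inscribed angle is always half the central angle: 138° / 2 = 69°.

69°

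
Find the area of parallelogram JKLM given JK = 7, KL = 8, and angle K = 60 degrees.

Area = 7 * 8 * sin(60°) = 56 * sqrt(3)/2 = 28*sqrt(3)

28*sqrt(3)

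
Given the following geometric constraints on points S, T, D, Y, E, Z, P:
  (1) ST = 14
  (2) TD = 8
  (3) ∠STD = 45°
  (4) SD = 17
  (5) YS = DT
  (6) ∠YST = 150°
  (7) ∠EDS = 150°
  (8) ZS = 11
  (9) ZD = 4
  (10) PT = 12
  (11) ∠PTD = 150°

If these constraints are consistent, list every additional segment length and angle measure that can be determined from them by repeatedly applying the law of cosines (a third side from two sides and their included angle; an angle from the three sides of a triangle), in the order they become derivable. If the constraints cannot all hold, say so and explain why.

These constraints are not satisfiable: by the triangle inequality in triangle ZSD, (8) ZS = 11 and (9) ZD = 4 force SD ≤ 11 + 4 = 15, but (4) says SD = 17. No planar figure meets all of them, so nothing further can be derived.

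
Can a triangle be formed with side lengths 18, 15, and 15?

Yes.
The triangle inequality requires that the sum of any two sides exceeds the third.
Here 15 + 15 = 30 > 18, so the condition is met.

Yes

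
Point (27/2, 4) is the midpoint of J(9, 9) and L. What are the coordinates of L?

Using the midpoint formula: M = ((x1 + x2)/2, (y1 + y2)/2)
We know M = (27/2, 4) and J = (9, 9)
For x: 27/2 = (9 + x2)/2, so x2 = 2*27/2 - 9 = 18
For y: 4 = (9 + y2)/2, so y2 = 2*4 - 9 = -1
L = (18, -1)

(18, -1)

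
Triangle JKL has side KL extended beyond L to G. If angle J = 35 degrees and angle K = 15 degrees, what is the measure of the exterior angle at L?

Exterior angle = 35 + 15 = 50 degrees (exterior angle theorem).

50 degrees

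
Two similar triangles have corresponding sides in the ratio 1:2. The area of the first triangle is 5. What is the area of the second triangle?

Area ratio = (1/2)^2 = 1/4. Area of the second triangle = 5 * 4/1 = 20.

20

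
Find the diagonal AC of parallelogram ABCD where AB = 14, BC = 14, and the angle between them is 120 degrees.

The diagonal of a parallelogram can be found by treating two adjacent sides and the diagonal as a triangle.
Applying the law of cosines with sides 14, 14 and included angle 120°:
d^2 = 196 + 196 - 392*cos(120°) = 588
d = 14*sqrt(3)

14*sqrt(3)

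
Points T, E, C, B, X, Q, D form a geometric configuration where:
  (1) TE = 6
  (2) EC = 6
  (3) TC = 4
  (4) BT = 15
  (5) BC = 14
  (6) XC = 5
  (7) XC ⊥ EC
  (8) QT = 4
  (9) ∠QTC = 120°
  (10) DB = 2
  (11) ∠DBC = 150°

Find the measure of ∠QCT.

Step 1: By the law of cosines on triangle CTQ: CQ² = 4² + 4² − 2·4·4·cos(120°) = 48, so CQ = 4·√3.
Step 2: By the inverse law of cosines on triangle QCT: cos(∠QCT) = ((4·√3)² + 4² − 4²) / (2·4·√3·4) = 48/55.43 = 0.866, so ∠QCT = 30°.

Therefore, the measure of angle ∠QCT = 30°.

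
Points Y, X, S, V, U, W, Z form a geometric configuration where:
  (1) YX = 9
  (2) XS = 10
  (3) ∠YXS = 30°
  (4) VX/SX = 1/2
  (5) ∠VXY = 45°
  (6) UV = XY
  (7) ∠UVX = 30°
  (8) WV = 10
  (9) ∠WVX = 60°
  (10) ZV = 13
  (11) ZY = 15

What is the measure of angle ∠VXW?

From the given relations: VX = 1/2·SX = 1/2·10 = 5.
Step 1: By the law of cosines on triangle XVW: XW² = 5² + 10² − 2·5·10·cos(60°) = 75, so XW = 5·√3.
Step 2: By the inverse law of cosines on triangle VXW: cos(∠VXW) = (5² + (5·√3)² − 10²) / (2·5·5·√3) = 0/86.6 = 0, so ∠VXW = 90°.

Therefore, the measure of angle ∠VXW = 90°.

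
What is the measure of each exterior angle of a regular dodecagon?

Each exterior angle of a regular n-gon is 360 / n.
For n = 12: 360 / 12 = 30 degrees.

30 degrees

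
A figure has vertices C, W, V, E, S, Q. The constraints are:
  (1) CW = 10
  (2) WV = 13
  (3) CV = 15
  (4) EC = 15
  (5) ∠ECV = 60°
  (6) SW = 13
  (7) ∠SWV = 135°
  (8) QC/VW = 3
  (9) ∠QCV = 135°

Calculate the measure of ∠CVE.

Step 1: By the law of cosines on triangle VCE: VE² = 15² + 15² − 2·15·15·cos(60°) = 225, so VE = 15.
Step 2: By the inverse law of cosines on triangle CVE: cos(∠CVE) = (15² + 15² − 15²) / (2·15·15) = 225/450 = 0.5, so ∠CVE = 60°.

Therefore, the measure of angle ∠CVE = 60°.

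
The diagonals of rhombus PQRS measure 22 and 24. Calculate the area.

Area of a rhombus = (d1 * d2) / 2
Area = (22 * 24) / 2
Area = 528 / 2
Area = 264

264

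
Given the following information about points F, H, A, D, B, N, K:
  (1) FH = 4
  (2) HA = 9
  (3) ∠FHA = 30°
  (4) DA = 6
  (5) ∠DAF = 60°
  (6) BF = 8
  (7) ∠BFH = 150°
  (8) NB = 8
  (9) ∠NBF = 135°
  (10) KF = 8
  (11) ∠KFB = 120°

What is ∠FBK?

Step 1: By the law of cosines on triangle BFK: BK² = 8² + 8² − 2·8·8·cos(120°) = 192, so BK = 8·√3.
Step 2: By the inverse law of cosines on triangle FBK: cos(∠FBK) = (8² + (8·√3)² − 8²) / (2·8·8·√3) = 192/221.7 = 0.866, so ∠FBK = 30°.

Therefore, the measure of angle ∠FBK = 30°.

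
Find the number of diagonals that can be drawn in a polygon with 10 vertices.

Each of the 10 vertices connects to 7 non-adjacent vertices via diagonals.
Total connections = 10 × 7 = 70, but each diagonal is counted twice.
Number of diagonals = 70 / 2 = 35.

35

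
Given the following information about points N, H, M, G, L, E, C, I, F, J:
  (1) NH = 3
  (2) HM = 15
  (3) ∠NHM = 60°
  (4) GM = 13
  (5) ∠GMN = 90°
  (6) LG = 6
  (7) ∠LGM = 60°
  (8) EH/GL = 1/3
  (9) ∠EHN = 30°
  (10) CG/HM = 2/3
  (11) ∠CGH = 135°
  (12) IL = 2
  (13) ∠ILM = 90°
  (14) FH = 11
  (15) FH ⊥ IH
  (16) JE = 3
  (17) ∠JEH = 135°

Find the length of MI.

Step 1: By the law of cosines on triangle LGM: LM² = 6² + 13² − 2·6·13·cos(60°) = 127, so LM = √127.
Step 2: By the law of cosines on triangle MLI: MI² = √127² + 2² − 2·√127·2·cos(90°) = 131, so MI = √131.

Therefore, the length of MI = √131.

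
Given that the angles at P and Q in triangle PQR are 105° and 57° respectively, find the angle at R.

The interior angles sum to 180°: angle R = 180 - 105 - 57 = 18°.
The triangle is obtuse (angles 105°, 57°, 18°).

18 degrees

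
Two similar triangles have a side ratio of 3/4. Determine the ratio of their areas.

The ratio of areas of similar triangles equals the square of the side ratio.
Side ratio = 3:4
Area ratio = (3/4)^2 = 9/16 = 9:16

9:16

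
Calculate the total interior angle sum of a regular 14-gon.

The sum of interior angles of an n-sided polygon is (n - 2) * 180.
For n = 14: (14 - 2) * 180 = 12 * 180 = 2160 degrees.

2160 degrees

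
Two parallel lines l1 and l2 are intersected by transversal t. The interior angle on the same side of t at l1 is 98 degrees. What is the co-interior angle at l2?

Co-interior angles (same-side interior) formed by parallel lines and a transversal are supplementary (sum to 180 degrees).
The given angle is 98 degrees.
The co-interior angle = 180 - 98 = 82 degrees.

82 degrees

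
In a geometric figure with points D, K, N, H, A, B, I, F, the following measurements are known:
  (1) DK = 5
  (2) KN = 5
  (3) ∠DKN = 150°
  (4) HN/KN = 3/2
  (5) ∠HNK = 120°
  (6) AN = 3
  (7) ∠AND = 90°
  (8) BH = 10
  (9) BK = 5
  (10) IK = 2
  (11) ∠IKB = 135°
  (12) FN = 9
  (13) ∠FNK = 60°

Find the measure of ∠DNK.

Step 1: By the law of cosines on triangle NKD: ND² = 5² + 5² − 2·5·5·cos(150°) = 93.3, so ND ≈ 9.66.
Step 2: By the inverse law of cosines on triangle DNK: cos(∠DNK) = (9.66² + 5² − 5²) / (2·9.66·5) = 93.3/96.59 = 0.9659, so ∠DNK = 15°.

Therefore, the measure of angle ∠DNK = 15°.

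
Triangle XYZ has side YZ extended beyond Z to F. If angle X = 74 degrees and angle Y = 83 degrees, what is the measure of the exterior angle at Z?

The interior angle at Z is 180 - 74 - 83 = 23 degrees.
The exterior angle and interior angle at Z are supplementary:
Exterior angle = 180 - 23 = 157 degrees.

157 degrees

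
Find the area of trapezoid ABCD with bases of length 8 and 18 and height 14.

Area of a trapezoid = (base1 + base2) * height / 2
Area = (8 + 18) * 14 / 2
Area = 26 * 14 / 2
Area = 364 / 2
Area = 182

182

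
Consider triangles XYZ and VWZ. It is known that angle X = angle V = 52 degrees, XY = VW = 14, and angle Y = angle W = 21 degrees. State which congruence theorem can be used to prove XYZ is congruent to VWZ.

The given information matches ASA: Two pairs of corresponding angles and the included side are equal (Angle-Side-Angle).

ASA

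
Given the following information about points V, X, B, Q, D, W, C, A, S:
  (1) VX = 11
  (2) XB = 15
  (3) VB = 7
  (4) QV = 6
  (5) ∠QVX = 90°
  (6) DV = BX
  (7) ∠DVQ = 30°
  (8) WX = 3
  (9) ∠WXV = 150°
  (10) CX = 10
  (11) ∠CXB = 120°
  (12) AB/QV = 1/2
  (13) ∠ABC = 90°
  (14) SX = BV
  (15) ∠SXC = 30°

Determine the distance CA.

From the given relations: AB = 1/2·QV = 1/2·6 = 3.
Step 1: By the law of cosines on triangle BXC: BC² = 15² + 10² − 2·15·10·cos(120°) = 475, so BC = 5·√19.
Step 2: By the law of cosines on triangle CBA: CA² = (5·√19)² + 3² − 2·5·√19·3·cos(90°) = 484, so CA = 22.

Therefore, the length of CA = 22.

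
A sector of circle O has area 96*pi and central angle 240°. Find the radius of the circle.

The sector covers 240°/360° = 2/3 of the full circle.
Full circle area = 96*pi / 2/3 = 144*pi.
Since full area = πr², we get r² = 144*pi/π = 144, so r = 12.

12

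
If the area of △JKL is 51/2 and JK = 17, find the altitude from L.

Area = (1/2) * base * height
height = 2 * Area / base
height = 2 * 51/2 / 17
height = 51 / 17
height = 3

3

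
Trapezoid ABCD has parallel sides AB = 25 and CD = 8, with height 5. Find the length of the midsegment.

The midsegment of a trapezoid = (base1 + base2) / 2
midsegment = (25 + 8) / 2
midsegment = 33 / 2
midsegment = 33/2

33/2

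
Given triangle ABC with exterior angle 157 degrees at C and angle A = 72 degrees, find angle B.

By the exterior angle theorem: exterior angle = sum of remote interior angles.
157 = 72 + angle B
angle B = 157 - 72 = 85 degrees

85 degrees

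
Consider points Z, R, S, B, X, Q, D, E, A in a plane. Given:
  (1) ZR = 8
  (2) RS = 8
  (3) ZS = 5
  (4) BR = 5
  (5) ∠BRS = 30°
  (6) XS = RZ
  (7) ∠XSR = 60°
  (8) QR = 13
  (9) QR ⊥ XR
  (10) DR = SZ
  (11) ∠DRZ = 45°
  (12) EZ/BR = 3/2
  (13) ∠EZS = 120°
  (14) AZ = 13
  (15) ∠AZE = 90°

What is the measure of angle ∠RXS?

From the given relations: XS = RZ = 8.
Step 1: By the law of cosines on triangle XSR: XR² = 8² + 8² − 2·8·8·cos(60°) = 64, so XR = 8.
Step 2: By the inverse law of cosines on triangle RXS: cos(∠RXS) = (8² + 8² − 8²) / (2·8·8) = 64/128 = 0.5, so ∠RXS = 60°.

Therefore, the measure of angle ∠RXS = 60°.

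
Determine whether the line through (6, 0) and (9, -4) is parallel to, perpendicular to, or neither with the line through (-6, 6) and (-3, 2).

Slope of line 1: m1 = (-4 - 0)/(9 - 6) = -4/3 = -4/3
Slope of line 2: m2 = (2 - 6)/(-3 - -6) = -4/3 = -4/3
Two lines are parallel if and only if they have equal slopes (or both are vertical).
Here m1 = m2 = -4/3, confirming the lines are parallel.

Parallel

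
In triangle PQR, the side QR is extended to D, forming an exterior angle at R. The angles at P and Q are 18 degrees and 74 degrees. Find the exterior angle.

By the exterior angle theorem, an exterior angle of a triangle equals the sum of the two remote interior angles.
Exterior angle = angle P + angle Q
Exterior angle = 18 + 74 = 92 degrees

92 degrees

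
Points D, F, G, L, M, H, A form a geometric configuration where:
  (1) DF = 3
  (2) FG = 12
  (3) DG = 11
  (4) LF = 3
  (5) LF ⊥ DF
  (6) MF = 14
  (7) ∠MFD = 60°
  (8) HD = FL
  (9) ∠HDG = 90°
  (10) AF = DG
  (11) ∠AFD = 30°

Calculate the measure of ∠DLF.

Step 1: By the law of cosines on triangle LFD: LD² = 3² + 3² − 2·3·3·cos(90°) = 18, so LD = 3·√2.
Step 2: By the inverse law of cosines on triangle DLF: cos(∠DLF) = ((3·√2)² + 3² − 3²) / (2·3·√2·3) = 18/25.46 = 0.7071, so ∠DLF = 45°.

Therefore, the measure of angle ∠DLF = 45°.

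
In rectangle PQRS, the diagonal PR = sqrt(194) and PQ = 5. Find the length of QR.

b = sqrt(d^2 - a^2) = sqrt(194 - 25) = sqrt(169) = 13

13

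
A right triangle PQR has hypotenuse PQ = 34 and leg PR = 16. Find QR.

By the Pythagorean theorem: QR^2 = PQ^2 - PR^2
QR^2 = 34^2 - 16^2 = 1156 - 256 = 900
QR = sqrt(900) = 30

30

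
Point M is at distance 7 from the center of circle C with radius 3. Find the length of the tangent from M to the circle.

tangent = √(d² - r²) = √(7² - 3²) = √(49 - 9) = √40 = 2*sqrt(10)

2*sqrt(10)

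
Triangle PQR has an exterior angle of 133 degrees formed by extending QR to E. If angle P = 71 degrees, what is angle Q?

angle Q = 133 - 71 = 62 degrees (exterior angle theorem).

62 degrees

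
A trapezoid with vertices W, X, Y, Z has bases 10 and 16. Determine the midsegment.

The midsegment (median) of a trapezoid connects the midpoints of the non-parallel sides.
Its length is the average of the two bases: (10 + 16) / 2 = 13.

13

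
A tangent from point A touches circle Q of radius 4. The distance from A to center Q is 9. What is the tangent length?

Let T be the point of tangency. Then QT ⊥ AT (radius ⊥ tangent).
In right triangle QTA: QA² = QT² + AT²
9² = 4² + AT²
AT² = 65, AT = sqrt(65)

sqrt(65)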